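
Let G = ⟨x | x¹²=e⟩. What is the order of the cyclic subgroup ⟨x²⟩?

|⟨x²⟩| equals the order of x². Compute successive powers until reaching e:
  (x²)¹ = x², (x²)² = x⁴, (x²)³ = x⁶, (x²)⁴ = x⁸, (x²)⁵ = x¹⁰, (x²)⁶ = e.
The smallest positive k with (x²)ᵏ = e is 6, so |⟨x²⟩| = 6.

Answer: 6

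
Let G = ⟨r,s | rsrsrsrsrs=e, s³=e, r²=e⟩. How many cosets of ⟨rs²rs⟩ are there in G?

First find ord(rs²rs) by computing successive powers:
  (rs²rs)¹ = rs²rs, (rs²rs)² = rs²rsrs²rs, (rs²rs)³ = s²rsrs²rsr, (rs²rs)⁴ = s²rsr, (rs²rs)⁵ = e.
So |⟨rs²rs⟩| = ord(rs²rs) = 5. With |G| = 60, by Lagrange [G : ⟨rs²rs⟩] = 60/5 = 12.

Answer: 12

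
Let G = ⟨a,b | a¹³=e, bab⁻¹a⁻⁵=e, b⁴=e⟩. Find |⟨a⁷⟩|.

|⟨a⁷⟩| equals the order of a⁷. Compute successive powers until reaching e:
  (a⁷)¹ = a⁷, (a⁷)² = a, (a⁷)³ = a⁸, (a⁷)⁴ = a², (a⁷)⁵ = a⁹, (a⁷)⁶ = a³, (a⁷)⁷ = a¹⁰, (a⁷)⁸ = a⁴, (a⁷)⁹ = a¹¹, (a⁷)¹⁰ = a⁵, (a⁷)¹¹ = a¹², (a⁷)¹² = a⁶, (a⁷)¹³ = e.
The smallest positive k with (a⁷)ᵏ = e is 13, so |⟨a⁷⟩| = 13.

Answer: 13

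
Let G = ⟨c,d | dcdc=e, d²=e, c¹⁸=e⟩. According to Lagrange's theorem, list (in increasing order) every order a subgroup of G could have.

|G| = 36 = 2² · 3². By Lagrange's theorem the order of any subgroup divides 36; the divisors of 36 are 1, 2, 3, 4, 6, 9, 12, 18, 36.

Answer: 1, 2, 3, 4, 6, 9, 12, 18, 36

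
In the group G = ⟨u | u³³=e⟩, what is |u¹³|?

Compute successive powers until reaching e:
  (u¹³)¹ = u¹³, (u¹³)² = u²⁶, (u¹³)³ = u⁶, (u¹³)⁴ = u¹⁹, (u¹³)⁵ = u³², (u¹³)⁶ = u¹², (u¹³)⁷ = u²⁵, (u¹³)⁸ = u⁵, (u¹³)⁹ = u¹⁸, (u¹³)¹⁰ = u³¹, (u¹³)¹¹ = u¹¹, (u¹³)¹² = u²⁴, (u¹³)¹³ = u⁴, (u¹³)¹⁴ = u¹⁷, (u¹³)¹⁵ = u³⁰, (u¹³)¹⁶ = u¹⁰, (u¹³)¹⁷ = u²³, (u¹³)¹⁸ = u³, (u¹³)¹⁹ = u¹⁶, (u¹³)²⁰ = u²⁹, (u¹³)²¹ = u⁹, (u¹³)²² = u²², (u¹³)²³ = u², (u¹³)²⁴ = u¹⁵, (u¹³)²⁵ = u²⁸, (u¹³)²⁶ = u⁸, (u¹³)²⁷ = u²¹, (u¹³)²⁸ = u, (u¹³)²⁹ = u¹⁴, (u¹³)³⁰ = u²⁷, (u¹³)³¹ = u⁷, (u¹³)³² = u²⁰, (u¹³)³³ = e.
The smallest positive k with (u¹³)ᵏ = e is 33.

Answer: 33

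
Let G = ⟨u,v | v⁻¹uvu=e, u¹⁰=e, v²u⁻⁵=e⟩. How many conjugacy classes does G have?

The conjugacy classes (representative and size) are:
  [e] (size 1), [u] (size 2), [u⁸] (size 2), [u⁷] (size 2), [u⁴] (size 2), [u⁵] (size 1), [u⁴v] (size 5), [u²v⁻¹] (size 5).
Class equation: 1 + 2 + 2 + 2 + 2 + 1 + 5 + 5 = 20 = |G|. So G has 8 conjugacy classes.

Answer: 8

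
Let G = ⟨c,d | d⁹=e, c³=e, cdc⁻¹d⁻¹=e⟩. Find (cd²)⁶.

Compute successive powers of (cd²), reducing at each step:
  (cd²)²: (cd²) · c = c²d²;   (c²d²) · d² = c²d⁴
  (cd²)³: (c²d⁴) · c = d⁴;   (d⁴) · d² = d⁶
  (cd²)⁴: (d⁶) · c = cd⁶;   (cd⁶) · d² = cd⁸
  (cd²)⁵: (cd⁸) · c = c²d⁸;   (c²d⁸) · d² = c²d
  (cd²)⁶: (c²d) · c = d;   d · d² = d³

Answer: d³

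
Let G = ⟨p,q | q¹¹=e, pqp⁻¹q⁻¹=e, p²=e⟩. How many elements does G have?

Enumerate words in the generators, reducing via the relations: the distinct elements are
  {e, p, q, pq, q², q³, q⁴, q⁵, q⁶, q⁷, q⁸, q⁹, pq², pq³, pq⁴, pq⁵, pq⁶, pq⁷, pq⁸, pq⁹, q¹⁰, pq¹⁰}.
No further products give new elements, so |G| = 22.

Answer: 22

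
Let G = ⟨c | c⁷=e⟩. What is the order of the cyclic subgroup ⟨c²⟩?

|⟨c²⟩| equals the order of c². Compute successive powers until reaching e:
  (c²)¹ = c², (c²)² = c⁴, (c²)³ = c⁶, (c²)⁴ = c, (c²)⁵ = c³, (c²)⁶ = c⁵, (c²)⁷ = e.
The smallest positive k with (c²)ᵏ = e is 7, so |⟨c²⟩| = 7.

Answer: 7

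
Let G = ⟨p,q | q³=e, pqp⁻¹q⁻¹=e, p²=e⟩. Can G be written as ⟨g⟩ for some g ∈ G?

|G| = 6. The element pq has order 6 (its powers give 6 distinct elements), so ⟨pq⟩ = G and G is cyclic.

Answer: Yes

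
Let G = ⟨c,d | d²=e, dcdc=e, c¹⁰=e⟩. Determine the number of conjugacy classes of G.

The conjugacy classes (representative and size) are:
  [e] (size 1), [c] (size 2), [c²] (size 2), [c³] (size 2), [c⁴] (size 2), [c⁵] (size 1), [c²d] (size 5), [c³d] (size 5).
Class equation: 1 + 2 + 2 + 2 + 2 + 1 + 5 + 5 = 20 = |G|. So G has 8 conjugacy classes.

Answer: 8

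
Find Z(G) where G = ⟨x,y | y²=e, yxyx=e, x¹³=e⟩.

An element z ∈ Z(G) iff z commutes with every generator.
For example e is central: e·x = x = x·e; e·y = y = y·e.
Whereas x ∉ Z(G) since x·y = xy ≠ x¹²y = y·x.
Checking each of the 26 elements this way gives Z(G) = {e}, of order 1.

Answer: {e}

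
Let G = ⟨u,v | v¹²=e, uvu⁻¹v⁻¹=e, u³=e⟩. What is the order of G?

Enumerate words in the generators, reducing via the relations: the distinct elements are
  {e, u, v, uv, u², v², v³, v⁴, v⁵, v⁶, v⁷, v⁸, v⁹, uv², uv³, uv⁴, uv⁵, uv⁶, uv⁷, uv⁸, uv⁹, u²v, v¹¹, v¹⁰, uv¹¹, uv¹⁰, u²v², u²v³, u²v⁴, u²v⁵, u²v⁶, u²v⁷, u²v⁸, u²v⁹, u²v¹¹, u²v¹⁰}.
No further products give new elements, so |G| = 36.

Answer: 36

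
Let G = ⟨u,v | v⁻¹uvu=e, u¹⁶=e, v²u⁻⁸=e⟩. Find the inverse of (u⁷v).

The order of (u⁷v) is 4 (smallest k with (u⁷v)ᵏ = e), so (u⁷v)⁻¹ = (u⁷v)³ = u⁷v⁻¹.
Check: (u⁷v) · (u⁷v⁻¹) → (u⁷v) · u⁷ = v;   v · v⁻¹ = e, giving e as required.

Answer: u⁷v⁻¹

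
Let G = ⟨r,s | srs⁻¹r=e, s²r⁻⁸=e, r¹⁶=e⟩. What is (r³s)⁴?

Compute successive powers of (r³s), reducing at each step:
  (r³s)²: (r³s) · r³ = s;   s · s = r⁸
  (r³s)³: (r⁸) · r³ = r¹¹;   (r¹¹) · s = r³s⁻¹
  (r³s)⁴: (r³s⁻¹) · r³ = s⁻¹;   (s⁻¹) · s = e

Answer: e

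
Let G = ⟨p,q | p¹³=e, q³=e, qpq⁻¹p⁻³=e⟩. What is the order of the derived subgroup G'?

G' = [G, G] is generated by all commutators. The generator-pair commutators are: [p, q] = p¹¹.
The subgroup they normally generate is {e, p, p², p³, p⁴, p⁵, p⁶, p⁷, p⁸, p⁹, p¹⁰, p¹¹, p¹²}, of order 13.
Check: |G/G'| = 39/13 = 3 is the order of the abelianisation.

Answer: 13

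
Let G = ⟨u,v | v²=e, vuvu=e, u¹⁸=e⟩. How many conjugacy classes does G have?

The conjugacy classes (representative and size) are:
  [e] (size 1), [u] (size 2), [u²] (size 2), [u³] (size 2), [u¹⁴] (size 2), [u⁵] (size 2), [u¹²] (size 2), [u⁷] (size 2), [u¹⁰] (size 2), [u⁹] (size 1), [u¹⁰v] (size 9), [uv] (size 9).
Class equation: 1 + 2 + 2 + 2 + 2 + 2 + 2 + 2 + 2 + 1 + 9 + 9 = 36 = |G|. So G has 12 conjugacy classes.

Answer: 12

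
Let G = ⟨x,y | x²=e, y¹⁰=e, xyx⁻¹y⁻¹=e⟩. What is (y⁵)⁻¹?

The order of (y⁵) is 2 (smallest k with (y⁵)ᵏ = e), so (y⁵)⁻¹ = (y⁵)¹ = y⁵.
Check: (y⁵) · (y⁵) → (y⁵) · y⁵ = e, giving e as required.

Answer: y⁵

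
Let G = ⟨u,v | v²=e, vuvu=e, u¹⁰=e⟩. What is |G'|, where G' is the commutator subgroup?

G' = [G, G] is generated by all commutators. The generator-pair commutators are: [u, v] = u².
The subgroup they normally generate is {e, u², u⁴, u⁶, u⁸}, of order 5.
Check: |G/G'| = 20/5 = 4 is the order of the abelianisation.

Answer: 5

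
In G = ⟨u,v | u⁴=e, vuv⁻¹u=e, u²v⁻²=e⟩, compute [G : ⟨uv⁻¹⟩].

First find ord(uv⁻¹) by computing successive powers:
  (uv⁻¹)¹ = uv⁻¹, (uv⁻¹)² = u², (uv⁻¹)³ = uv, (uv⁻¹)⁴ = e.
So |⟨uv⁻¹⟩| = ord(uv⁻¹) = 4. With |G| = 8, by Lagrange [G : ⟨uv⁻¹⟩] = 8/4 = 2.

Answer: 2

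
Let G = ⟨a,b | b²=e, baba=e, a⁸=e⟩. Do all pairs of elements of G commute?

a·b = ab but b·a = a⁷b, so a·b ≠ b·a and G is not abelian.

Answer: No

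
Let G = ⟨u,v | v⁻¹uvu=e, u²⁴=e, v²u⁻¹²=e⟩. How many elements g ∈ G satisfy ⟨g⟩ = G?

⟨g⟩ = G would require ord(g) = |G| = 48, but the maximum element order in G is 24 < 48. So G is not cyclic and no single element generates it: the count is 0.

Answer: 0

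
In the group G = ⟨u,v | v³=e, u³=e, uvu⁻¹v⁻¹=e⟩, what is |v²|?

Compute successive powers until reaching e:
  (v²)¹ = v², (v²)² = v, (v²)³ = e.
The smallest positive k with (v²)ᵏ = e is 3.

Answer: 3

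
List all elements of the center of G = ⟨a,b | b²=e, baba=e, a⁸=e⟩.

An element z ∈ Z(G) iff z commutes with every generator.
For example a⁴ is central: (a⁴)·a = a⁵ = a·(a⁴); (a⁴)·b = a⁴b = b·(a⁴).
Whereas a ∉ Z(G) since a·b = ab ≠ a⁷b = b·a.
Checking each of the 16 elements this way gives Z(G) = {e, a⁴}, of order 2.

Answer: {e, a⁴}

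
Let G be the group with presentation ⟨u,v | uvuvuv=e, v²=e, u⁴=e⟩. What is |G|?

Enumerate words in the generators, reducing via the relations: the distinct elements are
  {e, u, v, uv, u², u³, vu, uvu, u²v, u³v, vu², vu³, uvu², uvu³, u²vu, u³vu, vu²v, uvu²v, u²vu², u²vu³, u³vu², u³vu³, u²vu²v, u³vu²v}.
No further products give new elements, so |G| = 24.

Answer: 24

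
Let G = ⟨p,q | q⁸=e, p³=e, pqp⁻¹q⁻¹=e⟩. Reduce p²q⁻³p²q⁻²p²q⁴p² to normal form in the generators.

Multiply left to right, reducing at each step:
  (p²) · q⁻³ = p²q⁵
  (p²q⁵) · p² = pq⁵
  (pq⁵) · q⁻² = pq³
  (pq³) · p² = q³
  (q³) · q⁴ = q⁷
  (q⁷) · p² = p²q⁷

Answer: p²q⁷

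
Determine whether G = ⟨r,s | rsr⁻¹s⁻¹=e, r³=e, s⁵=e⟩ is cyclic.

|G| = 15. The element rs has order 15 (its powers give 15 distinct elements), so ⟨rs⟩ = G and G is cyclic.

Answer: Yes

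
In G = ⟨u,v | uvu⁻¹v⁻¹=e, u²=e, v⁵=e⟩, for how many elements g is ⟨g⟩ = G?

G is cyclic of order 10. An element generates G iff its order is 10, and a cyclic group of order 10 has exactly φ(10) = 4 such elements.

Answer: 4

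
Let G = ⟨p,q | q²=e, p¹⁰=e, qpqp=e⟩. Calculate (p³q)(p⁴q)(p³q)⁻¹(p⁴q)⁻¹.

[(p³q), (p⁴q)] = (p³q)·(p⁴q)·(p³q)⁻¹·(p⁴q)⁻¹.
  (p³q) · (p⁴q) = p⁹
  (p⁹) · (p³q) = p²q
  (p²q) · (p⁴q) = p⁸

Answer: p⁸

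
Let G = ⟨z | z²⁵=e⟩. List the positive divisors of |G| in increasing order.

|G| = 25 = 5². By Lagrange's theorem the order of any subgroup divides 25; the divisors of 25 are 1, 5, 25.

Answer: 1, 5, 25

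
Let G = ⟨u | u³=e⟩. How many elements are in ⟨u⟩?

|⟨u⟩| equals the order of u. Compute successive powers until reaching e:
  u¹ = u, u² = u², u³ = e.
The smallest positive k with uᵏ = e is 3, so |⟨u⟩| = 3.

Answer: 3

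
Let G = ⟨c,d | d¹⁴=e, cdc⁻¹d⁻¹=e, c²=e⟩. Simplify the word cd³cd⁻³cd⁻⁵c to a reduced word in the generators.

Multiply left to right, reducing at each step:
  c · d³ = cd³
  (cd³) · c = d³
  (d³) · d⁻³ = e
  e · c = c
  c · d⁻⁵ = cd⁹
  (cd⁹) · c = d⁹

Answer: d⁹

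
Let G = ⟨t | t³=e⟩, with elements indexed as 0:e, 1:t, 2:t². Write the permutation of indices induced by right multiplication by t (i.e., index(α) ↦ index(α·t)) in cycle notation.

(0 1 2)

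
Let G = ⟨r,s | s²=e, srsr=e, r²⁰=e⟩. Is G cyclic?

Every cyclic group is abelian. But r·s = rs while s·r = r¹⁹s, so r·s ≠ s·r and G is not abelian. Hence G is not cyclic.

Answer: No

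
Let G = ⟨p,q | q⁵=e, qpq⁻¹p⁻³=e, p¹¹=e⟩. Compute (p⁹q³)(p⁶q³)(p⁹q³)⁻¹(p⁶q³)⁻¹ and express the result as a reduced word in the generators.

[(p⁹q³), (p⁶q³)] = (p⁹q³)·(p⁶q³)·(p⁹q³)⁻¹·(p⁶q³)⁻¹.
  (p⁹q³) · (p⁶q³) = p⁶q
  (p⁶q) · (p⁷q²) = p⁵q³
  (p⁵q³) · (pq²) = p¹⁰

Answer: p¹⁰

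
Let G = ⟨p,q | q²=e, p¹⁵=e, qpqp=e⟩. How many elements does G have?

Enumerate words in the generators, reducing via the relations: the distinct elements are
  {e, p, q, pq, p², p³, p⁴, p⁵, p⁶, p⁷, p⁸, p⁹, p²q, p³q, p¹², p¹³, p¹¹, p¹⁰, p¹⁴, p⁴q, p⁵q, p⁶q, p⁷q, p⁸q, p⁹q, p¹²q, p¹³q, p¹¹q, p¹⁰q, p¹⁴q}.
No further products give new elements, so |G| = 30.

Answer: 30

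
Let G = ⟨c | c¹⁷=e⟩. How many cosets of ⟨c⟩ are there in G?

First find ord(c) by computing successive powers:
  c¹ = c, c² = c², c³ = c³, c⁴ = c⁴, c⁵ = c⁵, c⁶ = c⁶, c⁷ = c⁷, c⁸ = c⁸, c⁹ = c⁹, c¹⁰ = c¹⁰, c¹¹ = c¹¹, c¹² = c¹², c¹³ = c¹³, c¹⁴ = c¹⁴, c¹⁵ = c¹⁵, c¹⁶ = c¹⁶, c¹⁷ = e.
So |⟨c⟩| = ord(c) = 17. With |G| = 17, by Lagrange [G : ⟨c⟩] = 17/17 = 1.

Answer: 1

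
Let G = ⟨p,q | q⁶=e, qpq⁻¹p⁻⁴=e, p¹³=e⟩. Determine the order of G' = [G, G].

G' = [G, G] is generated by all commutators. The generator-pair commutators are: [p, q] = p¹⁰.
The subgroup they normally generate is {e, p, p², p³, p⁴, p⁵, p⁶, p⁷, p⁸, p⁹, p¹⁰, p¹¹, p¹²}, of order 13.
Check: |G/G'| = 78/13 = 6 is the order of the abelianisation.

Answer: 13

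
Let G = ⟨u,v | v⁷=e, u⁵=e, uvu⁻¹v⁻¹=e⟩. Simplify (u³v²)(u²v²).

Compute (u³v²) · (u²v²) by multiplying left to right and reducing via the relations at each step:
  (u³v²) · u² = v²
  (v²) · v² = v⁴

Answer: v⁴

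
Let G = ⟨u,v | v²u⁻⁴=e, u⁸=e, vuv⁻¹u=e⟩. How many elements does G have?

Enumerate words in the generators, reducing via the relations: the distinct elements are
  {e, u, v, uv, u², u³, u⁴, u⁵, u⁶, u⁷, u²v, u³v, v⁻¹, uv⁻¹, u²v⁻¹, u³v⁻¹}.
No further products give new elements, so |G| = 16.

Answer: 16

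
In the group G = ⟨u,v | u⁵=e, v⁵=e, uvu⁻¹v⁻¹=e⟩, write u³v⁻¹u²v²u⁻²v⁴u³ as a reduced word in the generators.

Multiply left to right, reducing at each step:
  (u³) · v⁻¹ = u³v⁴
  (u³v⁴) · u² = v⁴
  (v⁴) · v² = v
  v · u⁻² = u³v
  (u³v) · v⁴ = u³
  (u³) · u³ = u

Answer: u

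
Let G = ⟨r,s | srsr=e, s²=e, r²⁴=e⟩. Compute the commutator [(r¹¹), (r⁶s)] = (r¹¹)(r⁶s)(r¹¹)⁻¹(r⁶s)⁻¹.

[(r¹¹), (r⁶s)] = (r¹¹)·(r⁶s)·(r¹¹)⁻¹·(r⁶s)⁻¹.
  (r¹¹) · (r⁶s) = r¹⁷s
  (r¹⁷s) · (r¹³) = r⁴s
  (r⁴s) · (r⁶s) = r²²

Answer: r²²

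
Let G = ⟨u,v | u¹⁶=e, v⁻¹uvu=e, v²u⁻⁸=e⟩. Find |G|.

Enumerate words in the generators, reducing via the relations: the distinct elements are
  {e, u, v, uv, u², u³, u⁴, u⁵, u⁶, u⁷, u⁸, u⁹, u²v, u³v, u¹², u¹³, u¹¹, u¹⁰, u¹⁴, u¹⁵, u⁴v, u⁵v, u⁶v, u⁷v, v⁻¹, uv⁻¹, u²v⁻¹, u³v⁻¹, u⁴v⁻¹, u⁵v⁻¹, u⁶v⁻¹, u⁷v⁻¹}.
No further products give new elements, so |G| = 32.

Answer: 32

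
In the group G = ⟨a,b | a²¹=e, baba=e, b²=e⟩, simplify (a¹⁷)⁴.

Compute successive powers of (a¹⁷), reducing at each step:
  (a¹⁷)²: (a¹⁷) · a¹⁷ = a¹³
  (a¹⁷)³: (a¹³) · a¹⁷ = a⁹
  (a¹⁷)⁴: (a⁹) · a¹⁷ = a⁵

Answer: a⁵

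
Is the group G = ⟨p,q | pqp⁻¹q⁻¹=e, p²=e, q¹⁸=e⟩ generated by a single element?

|G| = 36, but the maximum element order in G is 18 < 36. No single element generates all of G, so G is not cyclic.

Answer: No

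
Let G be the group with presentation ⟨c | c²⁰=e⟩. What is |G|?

G is generated by a single element, so G is cyclic. The relator gives c²⁰ = e and no smaller power is forced to be e, so the 20 powers {c, e, c², c³, c⁴, c⁵, c⁶, c⁷, c⁸, c⁹, c¹², c¹³, c¹¹, c¹⁰, c¹⁴, c¹⁵, c¹⁶, c¹⁷, c¹⁸, c¹⁹} are distinct. Hence |G| = 20.

Answer: 20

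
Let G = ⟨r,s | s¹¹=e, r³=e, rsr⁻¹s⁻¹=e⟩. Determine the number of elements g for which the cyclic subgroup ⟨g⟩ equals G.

G is cyclic of order 33. An element generates G iff its order is 33, and a cyclic group of order 33 has exactly φ(33) = 20 such elements.

Answer: 20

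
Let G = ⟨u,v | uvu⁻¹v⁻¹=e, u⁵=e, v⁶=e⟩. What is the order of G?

Enumerate words in the generators, reducing via the relations: the distinct elements are
  {e, u, v, uv, u², u³, u⁴, v², v³, v⁴, v⁵, uv², uv³, uv⁴, uv⁵, u²v, u³v, u⁴v, u²v², u²v³, u²v⁴, u²v⁵, u³v², u³v³, u³v⁴, u³v⁵, u⁴v², u⁴v³, u⁴v⁴, u⁴v⁵}.
No further products give new elements, so |G| = 30.

Answer: 30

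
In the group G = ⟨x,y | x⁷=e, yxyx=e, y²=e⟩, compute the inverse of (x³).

The order of (x³) is 7 (smallest k with (x³)ᵏ = e), so (x³)⁻¹ = (x³)⁶ = x⁴.
Check: (x³) · (x⁴) → (x³) · x⁴ = e, giving e as required.

Answer: x⁴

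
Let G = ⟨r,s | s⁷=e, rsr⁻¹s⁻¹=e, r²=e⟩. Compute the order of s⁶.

Compute successive powers until reaching e:
  (s⁶)¹ = s⁶, (s⁶)² = s⁵, (s⁶)³ = s⁴, (s⁶)⁴ = s³, (s⁶)⁵ = s², (s⁶)⁶ = s, (s⁶)⁷ = e.
The smallest positive k with (s⁶)ᵏ = e is 7.

Answer: 7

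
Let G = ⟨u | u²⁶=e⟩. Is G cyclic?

|G| = 26. The element u has order 26 (its powers give 26 distinct elements), so ⟨u⟩ = G and G is cyclic.

Answer: Yes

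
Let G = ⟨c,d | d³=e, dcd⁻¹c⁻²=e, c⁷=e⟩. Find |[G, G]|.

G' = [G, G] is generated by all commutators. The generator-pair commutators are: [c, d] = c⁶.
The subgroup they normally generate is {e, c, c², c³, c⁴, c⁵, c⁶}, of order 7.
Check: |G/G'| = 21/7 = 3 is the order of the abelianisation.

Answer: 7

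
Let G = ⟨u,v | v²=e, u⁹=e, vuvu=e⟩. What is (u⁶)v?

Compute (u⁶) · v by multiplying left to right and reducing via the relations at each step:
  (u⁶) · v = u⁶v

Answer: u⁶v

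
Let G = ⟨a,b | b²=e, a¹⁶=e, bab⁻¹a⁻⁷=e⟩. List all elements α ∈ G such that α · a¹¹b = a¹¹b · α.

⟨a¹¹b⟩ ⊆ C_G(a¹¹b) since powers of a¹¹b commute with a¹¹b; so |C_G(a¹¹b)| ≥ |⟨a¹¹b⟩| = 4.
By orbit–stabilizer, |C_G(a¹¹b)| = |G| / |conj. class of a¹¹b| = 32 / 8 = 4.
The 4 elements commuting with a¹¹b are {e, a⁸, a³b, a¹¹b}.

Answer: {e, a⁸, a³b, a¹¹b}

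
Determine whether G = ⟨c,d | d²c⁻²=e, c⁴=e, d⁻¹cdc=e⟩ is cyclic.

Every cyclic group is abelian. But c·d = cd while d·c = cd⁻¹, so c·d ≠ d·c and G is not abelian. Hence G is not cyclic.

Answer: No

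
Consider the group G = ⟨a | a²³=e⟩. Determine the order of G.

G is generated by a single element, so G is cyclic. The relator gives a²³ = e and no smaller power is forced to be e, so the 23 powers {a, e, a², a³, a⁴, a⁵, a⁶, a⁷, a⁸, a⁹, a²², a²¹, a²⁰, a¹², a¹³, a¹¹, a¹⁰, a¹⁴, a¹⁵, a¹⁶, a¹⁷, a¹⁸, a¹⁹} are distinct. Hence |G| = 23.

Answer: 23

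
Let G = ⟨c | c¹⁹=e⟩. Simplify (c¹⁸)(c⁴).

Compute (c¹⁸) · (c⁴) by multiplying left to right and reducing via the relations at each step:
  (c¹⁸) · c⁴ = c³

Answer: c³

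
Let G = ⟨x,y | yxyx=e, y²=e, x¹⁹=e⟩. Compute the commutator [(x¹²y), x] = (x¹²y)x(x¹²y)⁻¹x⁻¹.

[(x¹²y), x] = (x¹²y)·x·(x¹²y)⁻¹·x⁻¹.
  (x¹²y) · x = x¹¹y
  (x¹¹y) · (x¹²y) = x¹⁸
  (x¹⁸) · (x¹⁸) = x¹⁷

Answer: x¹⁷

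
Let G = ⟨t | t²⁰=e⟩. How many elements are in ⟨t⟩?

|⟨t⟩| equals the order of t. Compute successive powers until reaching e:
  t¹ = t, t² = t², t³ = t³, t⁴ = t⁴, t⁵ = t⁵, t⁶ = t⁶, t⁷ = t⁷, t⁸ = t⁸, t⁹ = t⁹, t¹⁰ = t¹⁰, t¹¹ = t¹¹, t¹² = t¹², t¹³ = t¹³, t¹⁴ = t¹⁴, t¹⁵ = t¹⁵, t¹⁶ = t¹⁶, t¹⁷ = t¹⁷, t¹⁸ = t¹⁸, t¹⁹ = t¹⁹, t²⁰ = e.
The smallest positive k with tᵏ = e is 20, so |⟨t⟩| = 20.

Answer: 20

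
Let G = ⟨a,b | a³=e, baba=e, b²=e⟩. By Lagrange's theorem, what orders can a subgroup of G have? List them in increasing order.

|G| = 6 = 2 · 3. By Lagrange's theorem the order of any subgroup divides 6; the divisors of 6 are 1, 2, 3, 6.

Answer: 1, 2, 3, 6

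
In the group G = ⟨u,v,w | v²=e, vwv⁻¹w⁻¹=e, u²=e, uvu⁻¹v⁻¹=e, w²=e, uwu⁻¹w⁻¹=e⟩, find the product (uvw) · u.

Compute (uvw) · u by multiplying left to right and reducing via the relations at each step:
  (uvw) · u = vw

Answer: vw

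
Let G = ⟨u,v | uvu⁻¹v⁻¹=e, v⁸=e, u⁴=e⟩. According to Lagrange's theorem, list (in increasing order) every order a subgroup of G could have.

|G| = 32 = 2⁵. By Lagrange's theorem the order of any subgroup divides 32; the divisors of 32 are 1, 2, 4, 8, 16, 32.

Answer: 1, 2, 4, 8, 16, 32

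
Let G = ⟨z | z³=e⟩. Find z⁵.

Compute successive powers of z, reducing at each step:
  z²: z · z = z²
  z³: (z²) · z = e
  z⁴: e · z = z
  z⁵: z · z = z²

Answer: z²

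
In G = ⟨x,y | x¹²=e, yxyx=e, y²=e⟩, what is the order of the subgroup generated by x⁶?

|⟨x⁶⟩| equals the order of x⁶. Compute successive powers until reaching e:
  (x⁶)¹ = x⁶, (x⁶)² = e.
The smallest positive k with (x⁶)ᵏ = e is 2, so |⟨x⁶⟩| = 2.

Answer: 2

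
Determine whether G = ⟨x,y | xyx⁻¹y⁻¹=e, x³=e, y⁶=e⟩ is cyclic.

|G| = 18, but the maximum element order in G is 6 < 18. No single element generates all of G, so G is not cyclic.

Answer: No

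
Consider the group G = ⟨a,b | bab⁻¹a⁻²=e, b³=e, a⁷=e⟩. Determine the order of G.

Enumerate words in the generators, reducing via the relations: the distinct elements are
  {a, b, e, ab, a², a³, a⁴, a⁵, a⁶, b², ab², a²b, a³b, a⁴b, a⁵b, a⁶b, a²b², a³b², a⁴b², a⁵b², a⁶b²}.
No further products give new elements, so |G| = 21.

Answer: 21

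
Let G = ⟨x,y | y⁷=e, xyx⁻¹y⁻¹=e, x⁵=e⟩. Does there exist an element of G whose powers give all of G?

|G| = 35. The element xy has order 35 (its powers give 35 distinct elements), so ⟨xy⟩ = G and G is cyclic.

Answer: Yes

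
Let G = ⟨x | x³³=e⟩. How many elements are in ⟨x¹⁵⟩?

|⟨x¹⁵⟩| equals the order of x¹⁵. Compute successive powers until reaching e:
  (x¹⁵)¹ = x¹⁵, (x¹⁵)² = x³⁰, (x¹⁵)³ = x¹², (x¹⁵)⁴ = x²⁷, (x¹⁵)⁵ = x⁹, (x¹⁵)⁶ = x²⁴, (x¹⁵)⁷ = x⁶, (x¹⁵)⁸ = x²¹, (x¹⁵)⁹ = x³, (x¹⁵)¹⁰ = x¹⁸, (x¹⁵)¹¹ = e.
The smallest positive k with (x¹⁵)ᵏ = e is 11, so |⟨x¹⁵⟩| = 11.

Answer: 11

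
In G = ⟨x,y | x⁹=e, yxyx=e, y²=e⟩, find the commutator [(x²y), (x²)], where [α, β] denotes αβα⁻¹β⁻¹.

[(x²y), (x²)] = (x²y)·(x²)·(x²y)⁻¹·(x²)⁻¹.
  (x²y) · (x²) = y
  y · (x²y) = x⁷
  (x⁷) · (x⁷) = x⁵

Answer: x⁵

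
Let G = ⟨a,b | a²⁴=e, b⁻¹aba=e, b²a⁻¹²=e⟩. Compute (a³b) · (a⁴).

Compute (a³b) · (a⁴) by multiplying left to right and reducing via the relations at each step:
  (a³b) · a⁴ = a¹¹b⁻¹

Answer: a¹¹b⁻¹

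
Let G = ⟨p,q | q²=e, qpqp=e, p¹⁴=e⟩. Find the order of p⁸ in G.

Compute successive powers until reaching e:
  (p⁸)¹ = p⁸, (p⁸)² = p², (p⁸)³ = p¹⁰, (p⁸)⁴ = p⁴, (p⁸)⁵ = p¹², (p⁸)⁶ = p⁶, (p⁸)⁷ = e.
The smallest positive k with (p⁸)ᵏ = e is 7.

Answer: 7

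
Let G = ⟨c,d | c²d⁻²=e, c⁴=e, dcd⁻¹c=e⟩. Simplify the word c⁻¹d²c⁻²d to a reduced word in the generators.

Multiply left to right, reducing at each step:
  (c³) · d² = c
  c · c⁻² = c³
  (c³) · d = cd⁻¹

Answer: cd⁻¹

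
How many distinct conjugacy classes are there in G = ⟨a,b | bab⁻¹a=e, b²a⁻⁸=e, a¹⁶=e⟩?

The conjugacy classes (representative and size) are:
  [e] (size 1), [a] (size 2), [a¹⁴] (size 2), [a¹³] (size 2), [a¹²] (size 2), [a⁵] (size 2), [a¹⁰] (size 2), [a⁷] (size 2), [a⁸] (size 1), [b⁻¹] (size 8), [a⁷b⁻¹] (size 8).
Class equation: 1 + 2 + 2 + 2 + 2 + 2 + 2 + 2 + 1 + 8 + 8 = 32 = |G|. So G has 11 conjugacy classes.

Answer: 11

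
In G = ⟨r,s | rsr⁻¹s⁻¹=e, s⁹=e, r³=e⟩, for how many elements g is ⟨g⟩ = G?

⟨g⟩ = G would require ord(g) = |G| = 27, but the maximum element order in G is 9 < 27. So G is not cyclic and no single element generates it: the count is 0.

Answer: 0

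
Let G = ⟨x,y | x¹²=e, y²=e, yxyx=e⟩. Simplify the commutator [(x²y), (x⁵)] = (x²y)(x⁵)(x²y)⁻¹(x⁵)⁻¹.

[(x²y), (x⁵)] = (x²y)·(x⁵)·(x²y)⁻¹·(x⁵)⁻¹.
  (x²y) · (x⁵) = x⁹y
  (x⁹y) · (x²y) = x⁷
  (x⁷) · (x⁷) = x²

Answer: x²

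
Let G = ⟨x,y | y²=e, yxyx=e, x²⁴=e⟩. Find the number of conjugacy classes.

The conjugacy classes (representative and size) are:
  [e] (size 1), [x²³] (size 2), [x²] (size 2), [x³] (size 2), [x²⁰] (size 2), [x¹⁹] (size 2), [x⁶] (size 2), [x⁷] (size 2), [x⁸] (size 2), [x⁹] (size 2), [x¹⁴] (size 2), [x¹¹] (size 2), [x¹²] (size 1), [x⁴y] (size 12), [x⁵y] (size 12).
Class equation: 1 + 2 + 2 + 2 + 2 + 2 + 2 + 2 + 2 + 2 + 2 + 2 + 1 + 12 + 12 = 48 = |G|. So G has 15 conjugacy classes.

Answer: 15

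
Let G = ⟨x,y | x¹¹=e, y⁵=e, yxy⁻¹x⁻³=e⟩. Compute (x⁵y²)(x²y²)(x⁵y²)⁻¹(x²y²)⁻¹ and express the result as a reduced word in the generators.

[(x⁵y²), (x²y²)] = (x⁵y²)·(x²y²)·(x⁵y²)⁻¹·(x²y²)⁻¹.
  (x⁵y²) · (x²y²) = xy⁴
  (xy⁴) · (x⁸y³) = y²
  (y²) · (xy³) = x⁹

Answer: x⁹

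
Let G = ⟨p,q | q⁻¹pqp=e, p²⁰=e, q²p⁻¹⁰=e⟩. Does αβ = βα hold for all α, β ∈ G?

p·q = pq but q·p = p⁹q⁻¹, so p·q ≠ q·p and G is not abelian.

Answer: No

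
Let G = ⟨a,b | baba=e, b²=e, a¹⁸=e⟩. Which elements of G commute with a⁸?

⟨a⁸⟩ ⊆ C_G(a⁸) since powers of a⁸ commute with a⁸; so |C_G(a⁸)| ≥ |⟨a⁸⟩| = 9.
By orbit–stabilizer, |C_G(a⁸)| = |G| / |conj. class of a⁸| = 36 / 2 = 18.
The 18 elements commuting with a⁸ are {e, a, a², a³, a⁴, a⁵, a⁶, a⁷, a⁸, a⁹, a¹⁰, a¹¹, a¹², a¹³, a¹⁴, a¹⁵, a¹⁶, a¹⁷}.

Answer: {e, a, a², a³, a⁴, a⁵, a⁶, a⁷, a⁸, a⁹, a¹⁰, a¹¹, a¹², a¹³, a¹⁴, a¹⁵, a¹⁶, a¹⁷}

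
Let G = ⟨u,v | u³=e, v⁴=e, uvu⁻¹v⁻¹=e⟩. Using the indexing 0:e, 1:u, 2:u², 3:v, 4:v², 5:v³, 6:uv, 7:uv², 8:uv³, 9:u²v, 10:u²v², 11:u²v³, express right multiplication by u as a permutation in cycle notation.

(0 1 2)(3 6 9)(4 7 10)(5 8 11)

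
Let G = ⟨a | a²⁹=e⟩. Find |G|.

G is generated by a single element, so G is cyclic. The relator gives a²⁹ = e and no smaller power is forced to be e, so the 29 powers {a, e, a², a³, a⁴, a⁵, a⁶, a⁷, a⁸, a⁹, a²², a²³, a²¹, a²⁰, a²⁴, a²⁵, a²⁶, a²⁷, a²⁸, a¹², a¹³, a¹¹, a¹⁰, a¹⁴, a¹⁵, a¹⁶, a¹⁷, a¹⁸, a¹⁹} are distinct. Hence |G| = 29.

Answer: 29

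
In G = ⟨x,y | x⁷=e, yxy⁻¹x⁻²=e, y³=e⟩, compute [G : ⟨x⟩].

First find ord(x) by computing successive powers:
  x¹ = x, x² = x², x³ = x³, x⁴ = x⁴, x⁵ = x⁵, x⁶ = x⁶, x⁷ = e.
So |⟨x⟩| = ord(x) = 7. With |G| = 21, by Lagrange [G : ⟨x⟩] = 21/7 = 3.

Answer: 3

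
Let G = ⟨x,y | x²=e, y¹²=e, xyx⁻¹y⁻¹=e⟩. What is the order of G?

Enumerate words in the generators, reducing via the relations: the distinct elements are
  {e, x, y, xy, y², y³, y⁴, y⁵, y⁶, y⁷, y⁸, y⁹, xy², xy³, xy⁴, xy⁵, xy⁶, xy⁷, xy⁸, xy⁹, y¹¹, y¹⁰, xy¹¹, xy¹⁰}.
No further products give new elements, so |G| = 24.

Answer: 24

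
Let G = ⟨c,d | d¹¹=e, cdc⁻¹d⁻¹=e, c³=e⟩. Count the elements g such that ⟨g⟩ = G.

G is cyclic of order 33. An element generates G iff its order is 33, and a cyclic group of order 33 has exactly φ(33) = 20 such elements.

Answer: 20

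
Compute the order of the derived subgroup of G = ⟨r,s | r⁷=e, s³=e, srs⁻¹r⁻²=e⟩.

G' = [G, G] is generated by all commutators. The generator-pair commutators are: [r, s] = r⁶.
The subgroup they normally generate is {e, r, r², r³, r⁴, r⁵, r⁶}, of order 7.
Check: |G/G'| = 21/7 = 3 is the order of the abelianisation.

Answer: 7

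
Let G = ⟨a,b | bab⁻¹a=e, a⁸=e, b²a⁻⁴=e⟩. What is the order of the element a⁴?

Compute successive powers until reaching e:
  (a⁴)¹ = a⁴, (a⁴)² = e.
The smallest positive k with (a⁴)ᵏ = e is 2.

Answer: 2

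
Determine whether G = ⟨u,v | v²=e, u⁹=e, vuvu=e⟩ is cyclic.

Every cyclic group is abelian. But u·v = uv while v·u = u⁸v, so u·v ≠ v·u and G is not abelian. Hence G is not cyclic.

Answer: No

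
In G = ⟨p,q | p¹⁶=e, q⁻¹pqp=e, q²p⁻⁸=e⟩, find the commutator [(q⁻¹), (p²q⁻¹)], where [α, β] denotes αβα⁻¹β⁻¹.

[(q⁻¹), (p²q⁻¹)] = (q⁻¹)·(p²q⁻¹)·(q⁻¹)⁻¹·(p²q⁻¹)⁻¹.
  (q⁻¹) · (p²q⁻¹) = p⁶
  (p⁶) · q = p⁶q
  (p⁶q) · (p²q) = p¹²

Answer: p¹²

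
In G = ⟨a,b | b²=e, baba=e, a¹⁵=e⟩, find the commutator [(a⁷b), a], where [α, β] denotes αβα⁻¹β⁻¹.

[(a⁷b), a] = (a⁷b)·a·(a⁷b)⁻¹·a⁻¹.
  (a⁷b) · a = a⁶b
  (a⁶b) · (a⁷b) = a¹⁴
  (a¹⁴) · (a¹⁴) = a¹³

Answer: a¹³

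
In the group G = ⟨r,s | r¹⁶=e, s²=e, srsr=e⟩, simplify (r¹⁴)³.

Compute successive powers of (r¹⁴), reducing at each step:
  (r¹⁴)²: (r¹⁴) · r¹⁴ = r¹²
  (r¹⁴)³: (r¹²) · r¹⁴ = r¹⁰

Answer: r¹⁰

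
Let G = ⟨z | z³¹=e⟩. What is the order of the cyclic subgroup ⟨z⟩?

|⟨z⟩| equals the order of z. Compute successive powers until reaching e:
  z¹ = z, z² = z², z³ = z³, z⁴ = z⁴, z⁵ = z⁵, z⁶ = z⁶, z⁷ = z⁷, z⁸ = z⁸, z⁹ = z⁹, z¹⁰ = z¹⁰, z¹¹ = z¹¹, z¹² = z¹², z¹³ = z¹³, z¹⁴ = z¹⁴, z¹⁵ = z¹⁵, z¹⁶ = z¹⁶, z¹⁷ = z¹⁷, z¹⁸ = z¹⁸, z¹⁹ = z¹⁹, z²⁰ = z²⁰, z²¹ = z²¹, z²² = z²², z²³ = z²³, z²⁴ = z²⁴, z²⁵ = z²⁵, z²⁶ = z²⁶, z²⁷ = z²⁷, z²⁸ = z²⁸, z²⁹ = z²⁹, z³⁰ = z³⁰, z³¹ = e.
The smallest positive k with zᵏ = e is 31, so |⟨z⟩| = 31.

Answer: 31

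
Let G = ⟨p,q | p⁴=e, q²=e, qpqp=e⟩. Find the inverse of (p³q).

The order of (p³q) is 2 (smallest k with (p³q)ᵏ = e), so (p³q)⁻¹ = (p³q)¹ = p³q.
Check: (p³q) · (p³q) → (p³q) · p³ = q;   q · q = e, giving e as required.

Answer: p³q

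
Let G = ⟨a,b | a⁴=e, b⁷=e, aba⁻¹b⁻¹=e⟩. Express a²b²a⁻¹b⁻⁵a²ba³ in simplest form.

Multiply left to right, reducing at each step:
  (a²) · b² = a²b²
  (a²b²) · a⁻¹ = ab²
  (ab²) · b⁻⁵ = ab⁴
  (ab⁴) · a² = a³b⁴
  (a³b⁴) · b = a³b⁵
  (a³b⁵) · a³ = a²b⁵

Answer: a²b⁵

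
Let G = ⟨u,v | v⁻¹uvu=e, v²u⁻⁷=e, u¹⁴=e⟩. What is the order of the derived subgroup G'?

G' = [G, G] is generated by all commutators. The generator-pair commutators are: [u, v] = u².
The subgroup they normally generate is {e, u², u⁴, u⁶, u⁸, u¹⁰, u¹²}, of order 7.
Check: |G/G'| = 28/7 = 4 is the order of the abelianisation.

Answer: 7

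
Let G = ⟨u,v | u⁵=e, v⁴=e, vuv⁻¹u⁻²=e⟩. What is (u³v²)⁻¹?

The order of (u³v²) is 2 (smallest k with (u³v²)ᵏ = e), so (u³v²)⁻¹ = (u³v²)¹ = u³v².
Check: (u³v²) · (u³v²) → (u³v²) · u³ = v²;   (v²) · v² = e, giving e as required.

Answer: u³v²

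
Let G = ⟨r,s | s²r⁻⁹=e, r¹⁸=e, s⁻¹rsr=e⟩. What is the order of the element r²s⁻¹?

Compute successive powers until reaching e:
  (r²s⁻¹)¹ = r²s⁻¹, (r²s⁻¹)² = r⁹, (r²s⁻¹)³ = r²s, (r²s⁻¹)⁴ = e.
The smallest positive k with (r²s⁻¹)ᵏ = e is 4.

Answer: 4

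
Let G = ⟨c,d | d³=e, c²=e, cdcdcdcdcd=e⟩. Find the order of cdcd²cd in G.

Compute successive powers until reaching e:
  (cdcd²cd)¹ = cdcd²cd, (cdcd²cd)² = d²cdcd²c, (cdcd²cd)³ = e.
The smallest positive k with (cdcd²cd)ᵏ = e is 3.

Answer: 3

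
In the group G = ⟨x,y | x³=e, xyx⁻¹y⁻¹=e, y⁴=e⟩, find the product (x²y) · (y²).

Compute (x²y) · (y²) by multiplying left to right and reducing via the relations at each step:
  (x²y) · y² = x²y³

Answer: x²y³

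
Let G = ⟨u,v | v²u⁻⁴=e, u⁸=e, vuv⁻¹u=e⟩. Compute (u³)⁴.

Compute successive powers of (u³), reducing at each step:
  (u³)²: (u³) · u³ = u⁶
  (u³)³: (u⁶) · u³ = u
  (u³)⁴: u · u³ = u⁴

Answer: u⁴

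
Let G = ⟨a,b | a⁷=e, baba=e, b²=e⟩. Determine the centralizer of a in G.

⟨a⟩ ⊆ C_G(a) since powers of a commute with a; so |C_G(a)| ≥ |⟨a⟩| = 7.
By orbit–stabilizer, |C_G(a)| = |G| / |conj. class of a| = 14 / 2 = 7.
The 7 elements commuting with a are {e, a, a², a³, a⁴, a⁵, a⁶}.

Answer: {e, a, a², a³, a⁴, a⁵, a⁶}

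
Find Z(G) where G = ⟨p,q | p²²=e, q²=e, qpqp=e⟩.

An element z ∈ Z(G) iff z commutes with every generator.
For example p¹¹ is central: (p¹¹)·p = p¹² = p·(p¹¹); (p¹¹)·q = p¹¹q = q·(p¹¹).
Whereas p ∉ Z(G) since p·q = pq ≠ p²¹q = q·p.
Checking each of the 44 elements this way gives Z(G) = {e, p¹¹}, of order 2.

Answer: {e, p¹¹}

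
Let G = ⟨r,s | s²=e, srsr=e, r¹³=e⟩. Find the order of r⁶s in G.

Compute successive powers until reaching e:
  (r⁶s)¹ = r⁶s, (r⁶s)² = e.
The smallest positive k with (r⁶s)ᵏ = e is 2.

Answer: 2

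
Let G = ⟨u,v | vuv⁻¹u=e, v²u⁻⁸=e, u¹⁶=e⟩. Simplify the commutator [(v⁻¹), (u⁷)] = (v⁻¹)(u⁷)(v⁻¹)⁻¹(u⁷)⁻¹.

[(v⁻¹), (u⁷)] = (v⁻¹)·(u⁷)·(v⁻¹)⁻¹·(u⁷)⁻¹.
  (v⁻¹) · (u⁷) = uv
  (uv) · v = u⁹
  (u⁹) · (u⁹) = u²

Answer: u²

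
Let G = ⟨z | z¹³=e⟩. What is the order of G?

G is generated by a single element, so G is cyclic. The relator gives z¹³ = e and no smaller power is forced to be e, so the 13 powers {e, z, z², z³, z⁴, z⁵, z⁶, z⁷, z⁸, z⁹, z¹², z¹¹, z¹⁰} are distinct. Hence |G| = 13.

Answer: 13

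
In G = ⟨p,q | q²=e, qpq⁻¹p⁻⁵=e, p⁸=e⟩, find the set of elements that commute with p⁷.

⟨p⁷⟩ ⊆ C_G(p⁷) since powers of p⁷ commute with p⁷; so |C_G(p⁷)| ≥ |⟨p⁷⟩| = 8.
By orbit–stabilizer, |C_G(p⁷)| = |G| / |conj. class of p⁷| = 16 / 2 = 8.
The 8 elements commuting with p⁷ are {e, p, p², p³, p⁴, p⁵, p⁶, p⁷}.

Answer: {e, p, p², p³, p⁴, p⁵, p⁶, p⁷}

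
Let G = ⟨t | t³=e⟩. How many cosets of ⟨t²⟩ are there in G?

First find ord(t²) by computing successive powers:
  (t²)¹ = t², (t²)² = t, (t²)³ = e.
So |⟨t²⟩| = ord(t²) = 3. With |G| = 3, by Lagrange [G : ⟨t²⟩] = 3/3 = 1.

Answer: 1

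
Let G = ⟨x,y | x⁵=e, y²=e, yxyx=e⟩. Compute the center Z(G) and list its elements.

An element z ∈ Z(G) iff z commutes with every generator.
For example e is central: e·x = x = x·e; e·y = y = y·e.
Whereas x ∉ Z(G) since x·y = xy ≠ x⁴y = y·x.
Checking each of the 10 elements this way gives Z(G) = {e}, of order 1.

Answer: {e}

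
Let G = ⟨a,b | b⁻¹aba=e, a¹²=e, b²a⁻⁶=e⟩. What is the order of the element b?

Compute successive powers until reaching e:
  b¹ = b, b² = a⁶, b³ = b⁻¹, b⁴ = e.
The smallest positive k with bᵏ = e is 4.

Answer: 4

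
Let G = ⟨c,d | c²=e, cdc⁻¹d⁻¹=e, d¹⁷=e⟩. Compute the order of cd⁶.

Compute successive powers until reaching e:
  (cd⁶)¹ = cd⁶, (cd⁶)² = d¹², (cd⁶)³ = cd, (cd⁶)⁴ = d⁷, (cd⁶)⁵ = cd¹³, (cd⁶)⁶ = d², (cd⁶)⁷ = cd⁸, (cd⁶)⁸ = d¹⁴, (cd⁶)⁹ = cd³, (cd⁶)¹⁰ = d⁹, (cd⁶)¹¹ = cd¹⁵, (cd⁶)¹² = d⁴, (cd⁶)¹³ = cd¹⁰, (cd⁶)¹⁴ = d¹⁶, (cd⁶)¹⁵ = cd⁵, (cd⁶)¹⁶ = d¹¹, (cd⁶)¹⁷ = c, (cd⁶)¹⁸ = d⁶, (cd⁶)¹⁹ = cd¹², (cd⁶)²⁰ = d, (cd⁶)²¹ = cd⁷, (cd⁶)²² = d¹³, (cd⁶)²³ = cd², (cd⁶)²⁴ = d⁸, (cd⁶)²⁵ = cd¹⁴, (cd⁶)²⁶ = d³, (cd⁶)²⁷ = cd⁹, (cd⁶)²⁸ = d¹⁵, (cd⁶)²⁹ = cd⁴, (cd⁶)³⁰ = d¹⁰, (cd⁶)³¹ = cd¹⁶, (cd⁶)³² = d⁵, (cd⁶)³³ = cd¹¹, (cd⁶)³⁴ = e.
The smallest positive k with (cd⁶)ᵏ = e is 34.

Answer: 34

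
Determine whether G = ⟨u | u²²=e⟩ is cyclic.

|G| = 22. The element u has order 22 (its powers give 22 distinct elements), so ⟨u⟩ = G and G is cyclic.

Answer: Yes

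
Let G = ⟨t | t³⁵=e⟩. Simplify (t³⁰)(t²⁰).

Compute (t³⁰) · (t²⁰) by multiplying left to right and reducing via the relations at each step:
  (t³⁰) · t²⁰ = t¹⁵

Answer: t¹⁵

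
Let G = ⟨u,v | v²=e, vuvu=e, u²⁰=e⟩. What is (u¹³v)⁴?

Compute successive powers of (u¹³v), reducing at each step:
  (u¹³v)²: (u¹³v) · u¹³ = v;   v · v = e
  (u¹³v)³: e · u¹³ = u¹³;   (u¹³) · v = u¹³v
  (u¹³v)⁴: (u¹³v) · u¹³ = v;   v · v = e

Answer: e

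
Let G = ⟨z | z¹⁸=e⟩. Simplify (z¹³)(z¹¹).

Compute (z¹³) · (z¹¹) by multiplying left to right and reducing via the relations at each step:
  (z¹³) · z¹¹ = z⁶

Answer: z⁶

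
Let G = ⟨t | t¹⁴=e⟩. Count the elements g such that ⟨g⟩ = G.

G is cyclic of order 14. An element generates G iff its order is 14, and a cyclic group of order 14 has exactly φ(14) = 6 such elements.

Answer: 6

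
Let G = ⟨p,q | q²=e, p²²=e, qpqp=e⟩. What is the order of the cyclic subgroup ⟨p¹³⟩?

|⟨p¹³⟩| equals the order of p¹³. Compute successive powers until reaching e:
  (p¹³)¹ = p¹³, (p¹³)² = p⁴, (p¹³)³ = p¹⁷, (p¹³)⁴ = p⁸, (p¹³)⁵ = p²¹, (p¹³)⁶ = p¹², (p¹³)⁷ = p³, (p¹³)⁸ = p¹⁶, (p¹³)⁹ = p⁷, (p¹³)¹⁰ = p²⁰, (p¹³)¹¹ = p¹¹, (p¹³)¹² = p², (p¹³)¹³ = p¹⁵, (p¹³)¹⁴ = p⁶, (p¹³)¹⁵ = p¹⁹, (p¹³)¹⁶ = p¹⁰, (p¹³)¹⁷ = p, (p¹³)¹⁸ = p¹⁴, (p¹³)¹⁹ = p⁵, (p¹³)²⁰ = p¹⁸, (p¹³)²¹ = p⁹, (p¹³)²² = e.
The smallest positive k with (p¹³)ᵏ = e is 22, so |⟨p¹³⟩| = 22.

Answer: 22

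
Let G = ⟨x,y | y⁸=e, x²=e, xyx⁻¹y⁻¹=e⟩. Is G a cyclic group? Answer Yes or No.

|G| = 16, but the maximum element order in G is 8 < 16. No single element generates all of G, so G is not cyclic.

Answer: No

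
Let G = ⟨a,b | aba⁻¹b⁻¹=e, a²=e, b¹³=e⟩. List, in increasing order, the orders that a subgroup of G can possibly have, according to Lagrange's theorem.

|G| = 26 = 2 · 13. By Lagrange's theorem the order of any subgroup divides 26; the divisors of 26 are 1, 2, 13, 26.

Answer: 1, 2, 13, 26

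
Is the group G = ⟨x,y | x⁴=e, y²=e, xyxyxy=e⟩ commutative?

x·y = xy but y·x = yx, so x·y ≠ y·x and G is not abelian.

Answer: No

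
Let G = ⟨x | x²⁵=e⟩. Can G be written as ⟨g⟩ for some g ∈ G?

|G| = 25. The element x has order 25 (its powers give 25 distinct elements), so ⟨x⟩ = G and G is cyclic.

Answer: Yes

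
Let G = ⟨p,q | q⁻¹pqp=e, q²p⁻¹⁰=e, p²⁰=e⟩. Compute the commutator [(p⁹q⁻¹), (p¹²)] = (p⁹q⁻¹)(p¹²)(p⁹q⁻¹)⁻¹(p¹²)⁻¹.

[(p⁹q⁻¹), (p¹²)] = (p⁹q⁻¹)·(p¹²)·(p⁹q⁻¹)⁻¹·(p¹²)⁻¹.
  (p⁹q⁻¹) · (p¹²) = p⁷q
  (p⁷q) · (p⁹q) = p⁸
  (p⁸) · (p⁸) = p¹⁶

Answer: p¹⁶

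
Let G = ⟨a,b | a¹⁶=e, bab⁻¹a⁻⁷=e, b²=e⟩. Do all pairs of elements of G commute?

a·b = ab but b·a = a⁷b, so a·b ≠ b·a and G is not abelian.

Answer: No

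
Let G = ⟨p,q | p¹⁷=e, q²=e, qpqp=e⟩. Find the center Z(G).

An element z ∈ Z(G) iff z commutes with every generator.
For example e is central: e·p = p = p·e; e·q = q = q·e.
Whereas p ∉ Z(G) since p·q = pq ≠ p¹⁶q = q·p.
Checking each of the 34 elements this way gives Z(G) = {e}, of order 1.

Answer: {e}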